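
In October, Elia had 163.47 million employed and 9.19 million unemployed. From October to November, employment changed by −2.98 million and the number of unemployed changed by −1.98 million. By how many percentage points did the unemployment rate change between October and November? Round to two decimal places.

October: labor force = 163.47 + 9.19 = 172.66; u = 9.19/172.66 = 5.32%.
November: labor force = 160.49 + 7.21 = 167.70; u = 7.21/167.70 = 4.30%.
Change = 4.30% − 5.32% = −1.02 pp.

The unemployment rate changed by −1.02 percentage points.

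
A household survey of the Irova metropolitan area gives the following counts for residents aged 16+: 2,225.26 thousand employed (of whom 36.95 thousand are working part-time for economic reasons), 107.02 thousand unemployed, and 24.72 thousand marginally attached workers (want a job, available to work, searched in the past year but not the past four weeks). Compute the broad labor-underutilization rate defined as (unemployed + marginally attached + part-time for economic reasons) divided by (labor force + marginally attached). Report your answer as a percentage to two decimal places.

Broad underutilization rate ≈ 7.16%.

Labor force = 2,225.26 + 107.02 = 2,332.28 thousand.
Numerator = 107.02 + 24.72 + 36.95 = 168.69 thousand.
Denominator = 2,332.28 + 24.72 = 2,357.00 thousand.
Broad rate = 168.69 / 2,357.00 = 7.16%.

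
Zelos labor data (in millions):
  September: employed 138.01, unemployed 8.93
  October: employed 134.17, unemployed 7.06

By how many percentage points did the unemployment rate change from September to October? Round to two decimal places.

September: labor force = 138.01 + 8.93 = 146.94; u = 8.93/146.94 = 6.08%.
October: labor force = 134.17 + 7.06 = 141.23; u = 7.06/141.23 = 5.00%.
Change = 5.00% − 6.08% = −1.08 pp.

The unemployment rate changed by −1.08 percentage points.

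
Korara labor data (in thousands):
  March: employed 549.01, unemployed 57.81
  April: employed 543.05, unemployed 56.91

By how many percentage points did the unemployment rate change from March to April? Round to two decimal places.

March: labor force = 549.01 + 57.81 = 606.82; u = 57.81/606.82 = 9.53%.
April: labor force = 543.05 + 56.91 = 599.96; u = 56.91/599.96 = 9.49%.
Change = 9.49% − 9.53% = −0.04 pp.

The unemployment rate changed by −0.04 percentage points.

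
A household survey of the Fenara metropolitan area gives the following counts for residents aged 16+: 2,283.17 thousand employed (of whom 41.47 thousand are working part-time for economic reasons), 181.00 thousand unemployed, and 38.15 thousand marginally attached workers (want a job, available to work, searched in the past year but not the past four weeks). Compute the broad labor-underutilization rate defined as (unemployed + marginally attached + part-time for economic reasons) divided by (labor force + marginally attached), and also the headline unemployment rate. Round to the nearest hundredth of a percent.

Broad underutilization rate ≈ 10.42%; headline unemployment rate ≈ 7.35%.

Labor force = 2,283.17 + 181.00 = 2,464.17 thousand.
Numerator = 181.00 + 38.15 + 41.47 = 260.62 thousand.
Denominator = 2,464.17 + 38.15 = 2,502.32 thousand.
Broad rate = 260.62 / 2,502.32 = 10.42%.
Headline unemployment rate = 181.00 / 2,464.17 = 7.35%.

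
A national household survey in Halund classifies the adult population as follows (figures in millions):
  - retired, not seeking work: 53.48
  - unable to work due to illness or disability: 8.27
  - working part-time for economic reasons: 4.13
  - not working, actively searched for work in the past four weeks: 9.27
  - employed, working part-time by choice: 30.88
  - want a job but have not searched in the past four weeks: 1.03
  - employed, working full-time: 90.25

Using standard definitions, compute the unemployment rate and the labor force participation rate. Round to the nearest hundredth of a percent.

Unemployment rate ≈ 6.89%; labor force participation rate ≈ 68.18%.

Employed = 4.13 + 30.88 + 90.25 = 125.26 million (anyone who worked, including part-time for economic reasons, counts as employed).
Unemployed = 9.27 million.
Labor force = 125.26 + 9.27 = 134.53 million.
Not in labor force = 53.48 + 8.27 + 1.03 = 62.78 million (those not working and not actively searching are outside the labor force — including those who want a job but have given up searching).
Civilian working-age population = 134.53 + 62.78 = 197.31 million.
Unemployment rate = 9.27 / 134.53 = 6.89%.
Labor force participation rate = 134.53 / 197.31 = 68.18%.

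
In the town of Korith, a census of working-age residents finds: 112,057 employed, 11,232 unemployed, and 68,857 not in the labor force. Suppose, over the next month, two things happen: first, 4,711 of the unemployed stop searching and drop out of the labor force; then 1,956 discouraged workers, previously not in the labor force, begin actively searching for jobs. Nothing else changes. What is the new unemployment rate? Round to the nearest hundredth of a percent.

Initially, labor force = 112,057 + 11,232 = 123,289, so u = 11,232/123,289 = 9.11%.
After the first change, unemployed and labor force both fall by 4,711 → E = 112,057, U = 6,521, labor force = 118,578.
After the second change, unemployed and labor force both rise by 1,956 → E = 112,057, U = 8,477, labor force = 120,534.
New unemployment rate = 8,477 / 120,534 = 7.03%.

New unemployment rate ≈ 7.03%.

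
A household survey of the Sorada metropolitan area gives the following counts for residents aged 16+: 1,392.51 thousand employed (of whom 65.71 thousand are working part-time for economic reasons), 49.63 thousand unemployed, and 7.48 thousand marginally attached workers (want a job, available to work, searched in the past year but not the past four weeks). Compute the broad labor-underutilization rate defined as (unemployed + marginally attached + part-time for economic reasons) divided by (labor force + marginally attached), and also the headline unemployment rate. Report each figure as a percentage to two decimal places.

Labor force = 1,392.51 + 49.63 = 1,442.14 thousand.
Numerator = 49.63 + 7.48 + 65.71 = 122.82 thousand.
Denominator = 1,442.14 + 7.48 = 1,449.62 thousand.
Broad rate = 122.82 / 1,449.62 = 8.47%.
Headline unemployment rate = 49.63 / 1,442.14 = 3.44%.

Broad underutilization rate ≈ 8.47%; headline unemployment rate ≈ 3.44%.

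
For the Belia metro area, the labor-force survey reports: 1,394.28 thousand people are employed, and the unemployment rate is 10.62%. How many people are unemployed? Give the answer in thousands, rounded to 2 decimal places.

Let U be the number unemployed. The labor force is E + U, and U/(E+U) = 0.1062.
So U = 0.1062 × 1,394.28 / (1 − 0.1062) = 148.0725 / 0.8938 ≈ 165.67 thousand.

About 165.67 thousand are unemployed.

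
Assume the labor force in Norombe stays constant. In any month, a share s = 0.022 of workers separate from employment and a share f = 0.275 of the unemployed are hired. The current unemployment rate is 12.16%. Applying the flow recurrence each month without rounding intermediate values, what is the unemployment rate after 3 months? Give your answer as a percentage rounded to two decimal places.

Unemployment rate after three months ≈ 9.06%.

With a fixed labor force, u_{t+1} = u_t + s·(1−u_t) − f·u_t = u_t·(1−s−f) + s.
Here 1−s−f = 0.703 and s = 0.022.
u_1 = 0.121600 × 0.703 + 0.022 = 0.107485.
u_2 = 0.107485 × 0.703 + 0.022 = 0.097562.
u_3 = 0.097562 × 0.703 + 0.022 = 0.090586.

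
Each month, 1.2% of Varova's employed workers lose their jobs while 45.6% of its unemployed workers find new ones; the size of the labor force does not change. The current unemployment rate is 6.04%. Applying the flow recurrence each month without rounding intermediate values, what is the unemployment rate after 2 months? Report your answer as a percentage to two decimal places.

Unemployment rate after two months ≈ 3.55%.

With a fixed labor force, u_{t+1} = u_t + s·(1−u_t) − f·u_t = u_t·(1−s−f) + s.
Here 1−s−f = 0.532 and s = 0.012.
u_1 = 0.060400 × 0.532 + 0.012 = 0.044133.
u_2 = 0.044133 × 0.532 + 0.012 = 0.035479.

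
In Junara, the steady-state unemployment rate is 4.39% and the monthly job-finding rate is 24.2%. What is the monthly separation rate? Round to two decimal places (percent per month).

Separation rate ≈ 1.11% per month.

From u* = s/(s+f): s = u·f/(1−u).
s = 0.0439 × 24.2 / (1 − 0.0439) = 1.0624 / 0.9561 ≈ 1.11% per month.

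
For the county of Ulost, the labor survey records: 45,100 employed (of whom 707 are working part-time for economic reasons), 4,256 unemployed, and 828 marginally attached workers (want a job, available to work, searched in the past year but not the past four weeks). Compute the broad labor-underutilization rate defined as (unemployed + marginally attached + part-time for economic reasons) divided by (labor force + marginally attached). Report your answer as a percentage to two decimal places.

Broad underutilization rate ≈ 11.54%.

Labor force = 45,100 + 4,256 = 49,356.
Numerator = 4,256 + 828 + 707 = 5,791.
Denominator = 49,356 + 828 = 50,184.
Broad rate = 5,791 / 50,184 = 11.54%.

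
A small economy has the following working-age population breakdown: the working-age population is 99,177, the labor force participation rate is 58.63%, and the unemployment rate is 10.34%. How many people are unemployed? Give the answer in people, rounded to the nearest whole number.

About 6,012 are unemployed.

Labor force = 0.5863 × 99,177 = 58,147.
Unemployed = 0.1034 × 58,147 ≈ 6,012.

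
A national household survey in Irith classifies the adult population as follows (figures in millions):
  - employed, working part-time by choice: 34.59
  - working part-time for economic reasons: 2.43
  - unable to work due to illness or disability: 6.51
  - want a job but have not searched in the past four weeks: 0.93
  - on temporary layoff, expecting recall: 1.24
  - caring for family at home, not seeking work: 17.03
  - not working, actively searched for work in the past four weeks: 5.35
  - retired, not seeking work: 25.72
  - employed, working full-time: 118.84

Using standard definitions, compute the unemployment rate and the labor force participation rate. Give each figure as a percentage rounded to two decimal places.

Employed = 34.59 + 2.43 + 118.84 = 155.86 million (anyone who worked, including part-time for economic reasons, counts as employed).
Unemployed = 1.24 + 5.35 = 6.59 million (jobless and actively searching, or on temporary layoff).
Labor force = 155.86 + 6.59 = 162.45 million.
Not in labor force = 6.51 + 0.93 + 17.03 + 25.72 = 50.19 million (those not working and not actively searching are outside the labor force — including those who want a job but have given up searching).
Civilian working-age population = 162.45 + 50.19 = 212.64 million.
Unemployment rate = 6.59 / 162.45 = 4.06%.
Labor force participation rate = 162.45 / 212.64 = 76.40%.

Unemployment rate ≈ 4.06%; labor force participation rate ≈ 76.40%.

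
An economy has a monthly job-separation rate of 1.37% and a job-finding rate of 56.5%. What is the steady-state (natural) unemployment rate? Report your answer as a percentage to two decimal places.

Steady-state unemployment rate ≈ 2.37%.

At steady state the flows balance: s·E = f·U, so U/(E+U) = s/(s+f).
u* = 1.37 / (1.37 + 56.5) = 1.37 / 57.87 = 2.37%.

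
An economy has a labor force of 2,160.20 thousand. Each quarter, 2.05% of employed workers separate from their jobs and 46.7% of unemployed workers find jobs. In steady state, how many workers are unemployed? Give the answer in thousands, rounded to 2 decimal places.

Steady-state unemployment rate u* = s/(s+f) = 2.05/(2.05+46.7) = 0.042051.
Unemployed = u* × labor force = 0.042051 × 2,160.20 ≈ 90.84 thousand.

About 90.84 thousand are unemployed in steady state.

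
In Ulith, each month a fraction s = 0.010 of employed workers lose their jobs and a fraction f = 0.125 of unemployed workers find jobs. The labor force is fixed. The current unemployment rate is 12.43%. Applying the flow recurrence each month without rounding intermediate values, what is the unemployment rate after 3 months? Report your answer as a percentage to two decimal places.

With a fixed labor force, u_{t+1} = u_t + s·(1−u_t) − f·u_t = u_t·(1−s−f) + s.
Here 1−s−f = 0.865 and s = 0.010.
u_1 = 0.124300 × 0.865 + 0.010 = 0.117519.
u_2 = 0.117519 × 0.865 + 0.010 = 0.111654.
u_3 = 0.111654 × 0.865 + 0.010 = 0.106581.

Unemployment rate after three months ≈ 10.66%.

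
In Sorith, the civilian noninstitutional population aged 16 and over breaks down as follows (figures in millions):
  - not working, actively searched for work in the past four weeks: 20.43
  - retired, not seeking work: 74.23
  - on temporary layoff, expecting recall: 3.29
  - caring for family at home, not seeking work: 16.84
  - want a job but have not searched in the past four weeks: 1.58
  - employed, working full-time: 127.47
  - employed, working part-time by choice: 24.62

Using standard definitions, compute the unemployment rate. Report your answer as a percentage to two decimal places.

Employed = 127.47 + 24.62 = 152.09 million.
Unemployed = 20.43 + 3.29 = 23.72 million (jobless and actively searching, or on temporary layoff).
Labor force = 152.09 + 23.72 = 175.81 million.
Unemployment rate = 23.72 / 175.81 = 13.49%.

Unemployment rate ≈ 13.49%.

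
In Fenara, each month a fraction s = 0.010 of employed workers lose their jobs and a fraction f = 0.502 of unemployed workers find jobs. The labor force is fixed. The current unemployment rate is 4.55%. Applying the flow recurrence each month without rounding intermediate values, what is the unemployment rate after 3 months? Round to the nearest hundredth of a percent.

With a fixed labor force, u_{t+1} = u_t + s·(1−u_t) − f·u_t = u_t·(1−s−f) + s.
Here 1−s−f = 0.488 and s = 0.010.
u_1 = 0.045500 × 0.488 + 0.010 = 0.032204.
u_2 = 0.032204 × 0.488 + 0.010 = 0.025716.
u_3 = 0.025716 × 0.488 + 0.010 = 0.022549.

Unemployment rate after three months ≈ 2.25%.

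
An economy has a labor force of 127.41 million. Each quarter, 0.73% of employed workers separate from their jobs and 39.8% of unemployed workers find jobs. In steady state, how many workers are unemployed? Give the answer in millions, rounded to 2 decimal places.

About 2.29 million are unemployed in steady state.

Steady-state unemployment rate u* = s/(s+f) = 0.73/(0.73+39.8) = 0.018011.
Unemployed = u* × labor force = 0.018011 × 127.41 ≈ 2.29 million.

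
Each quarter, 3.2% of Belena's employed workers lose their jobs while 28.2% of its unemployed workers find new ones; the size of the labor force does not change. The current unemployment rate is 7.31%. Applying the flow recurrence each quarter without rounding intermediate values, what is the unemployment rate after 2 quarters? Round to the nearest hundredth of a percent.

Unemployment rate after two quarters ≈ 8.84%.

With a fixed labor force, u_{t+1} = u_t + s·(1−u_t) − f·u_t = u_t·(1−s−f) + s.
Here 1−s−f = 0.686 and s = 0.032.
u_1 = 0.073100 × 0.686 + 0.032 = 0.082147.
u_2 = 0.082147 × 0.686 + 0.032 = 0.088353.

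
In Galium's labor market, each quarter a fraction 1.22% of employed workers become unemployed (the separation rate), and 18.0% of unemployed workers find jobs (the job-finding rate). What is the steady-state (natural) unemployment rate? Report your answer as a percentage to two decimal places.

At steady state the flows balance: s·E = f·U, so U/(E+U) = s/(s+f).
u* = 1.22 / (1.22 + 18.0) = 1.22 / 19.22 = 6.35%.

Steady-state unemployment rate ≈ 6.35%.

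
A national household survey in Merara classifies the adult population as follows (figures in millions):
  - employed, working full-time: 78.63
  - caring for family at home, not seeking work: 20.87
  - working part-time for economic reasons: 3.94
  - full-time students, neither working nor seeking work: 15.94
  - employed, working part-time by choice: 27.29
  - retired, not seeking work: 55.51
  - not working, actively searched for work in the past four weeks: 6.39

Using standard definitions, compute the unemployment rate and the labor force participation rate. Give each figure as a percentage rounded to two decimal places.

Unemployment rate ≈ 5.50%; labor force participation rate ≈ 55.74%.

Employed = 78.63 + 3.94 + 27.29 = 109.86 million (anyone who worked, including part-time for economic reasons, counts as employed).
Unemployed = 6.39 million.
Labor force = 109.86 + 6.39 = 116.25 million.
Not in labor force = 20.87 + 15.94 + 55.51 = 92.32 million (those not working and not actively searching are outside the labor force).
Civilian working-age population = 116.25 + 92.32 = 208.57 million.
Unemployment rate = 6.39 / 116.25 = 5.50%.
Labor force participation rate = 116.25 / 208.57 = 55.74%.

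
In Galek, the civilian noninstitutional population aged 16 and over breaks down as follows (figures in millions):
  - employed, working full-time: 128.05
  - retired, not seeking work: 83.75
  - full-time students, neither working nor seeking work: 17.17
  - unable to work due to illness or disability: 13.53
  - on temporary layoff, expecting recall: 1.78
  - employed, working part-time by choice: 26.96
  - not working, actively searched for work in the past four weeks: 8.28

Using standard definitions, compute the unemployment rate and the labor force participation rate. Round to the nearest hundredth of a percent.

Unemployment rate ≈ 6.09%; labor force participation rate ≈ 59.05%.

Employed = 128.05 + 26.96 = 155.01 million.
Unemployed = 1.78 + 8.28 = 10.06 million (jobless and actively searching, or on temporary layoff).
Labor force = 155.01 + 10.06 = 165.07 million.
Not in labor force = 83.75 + 17.17 + 13.53 = 114.45 million (those not working and not actively searching are outside the labor force).
Civilian working-age population = 165.07 + 114.45 = 279.52 million.
Unemployment rate = 10.06 / 165.07 = 6.09%.
Labor force participation rate = 165.07 / 279.52 = 59.05%.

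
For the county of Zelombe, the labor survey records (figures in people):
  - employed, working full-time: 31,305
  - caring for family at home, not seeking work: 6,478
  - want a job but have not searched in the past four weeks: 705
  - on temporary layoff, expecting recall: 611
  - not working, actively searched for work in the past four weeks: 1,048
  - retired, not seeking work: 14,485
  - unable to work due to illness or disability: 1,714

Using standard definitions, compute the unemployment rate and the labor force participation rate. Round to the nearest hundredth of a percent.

Employed = 31,305.
Unemployed = 611 + 1,048 = 1,659 (jobless and actively searching, or on temporary layoff).
Labor force = 31,305 + 1,659 = 32,964.
Not in labor force = 6,478 + 705 + 14,485 + 1,714 = 23,382 (those not working and not actively searching are outside the labor force — including those who want a job but have given up searching).
Civilian working-age population = 32,964 + 23,382 = 56,346.
Unemployment rate = 1,659 / 32,964 = 5.03%.
Labor force participation rate = 32,964 / 56,346 = 58.50%.

Unemployment rate ≈ 5.03%; labor force participation rate ≈ 58.50%.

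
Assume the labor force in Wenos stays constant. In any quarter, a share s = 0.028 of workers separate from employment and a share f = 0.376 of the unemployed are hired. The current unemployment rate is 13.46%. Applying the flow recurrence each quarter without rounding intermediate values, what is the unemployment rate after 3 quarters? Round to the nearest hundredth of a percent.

With a fixed labor force, u_{t+1} = u_t + s·(1−u_t) − f·u_t = u_t·(1−s−f) + s.
Here 1−s−f = 0.596 and s = 0.028.
u_1 = 0.134600 × 0.596 + 0.028 = 0.108222.
u_2 = 0.108222 × 0.596 + 0.028 = 0.092500.
u_3 = 0.092500 × 0.596 + 0.028 = 0.083130.

Unemployment rate after three quarters ≈ 8.31%.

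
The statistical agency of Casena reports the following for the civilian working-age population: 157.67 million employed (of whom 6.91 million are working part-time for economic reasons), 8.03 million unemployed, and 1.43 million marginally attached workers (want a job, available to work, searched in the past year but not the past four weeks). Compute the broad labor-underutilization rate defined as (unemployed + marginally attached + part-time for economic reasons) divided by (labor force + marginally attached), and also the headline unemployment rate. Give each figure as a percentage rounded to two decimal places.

Labor force = 157.67 + 8.03 = 165.70 million.
Numerator = 8.03 + 1.43 + 6.91 = 16.37 million.
Denominator = 165.70 + 1.43 = 167.13 million.
Broad rate = 16.37 / 167.13 = 9.79%.
Headline unemployment rate = 8.03 / 165.70 = 4.85%.

Broad underutilization rate ≈ 9.79%; headline unemployment rate ≈ 4.85%.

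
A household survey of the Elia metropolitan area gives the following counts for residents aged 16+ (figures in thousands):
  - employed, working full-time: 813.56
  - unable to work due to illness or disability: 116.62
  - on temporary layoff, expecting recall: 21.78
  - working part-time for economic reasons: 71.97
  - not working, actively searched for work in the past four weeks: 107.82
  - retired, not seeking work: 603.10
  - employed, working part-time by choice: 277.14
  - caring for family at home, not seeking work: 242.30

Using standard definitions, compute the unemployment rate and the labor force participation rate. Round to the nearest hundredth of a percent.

Employed = 813.56 + 71.97 + 277.14 = 1,162.67 thousand (anyone who worked, including part-time for economic reasons, counts as employed).
Unemployed = 21.78 + 107.82 = 129.60 thousand (jobless and actively searching, or on temporary layoff).
Labor force = 1,162.67 + 129.60 = 1,292.27 thousand.
Not in labor force = 116.62 + 603.10 + 242.30 = 962.02 thousand (those not working and not actively searching are outside the labor force).
Civilian working-age population = 1,292.27 + 962.02 = 2,254.29 thousand.
Unemployment rate = 129.60 / 1,292.27 = 10.03%.
Labor force participation rate = 1,292.27 / 2,254.29 = 57.32%.

Unemployment rate ≈ 10.03%; labor force participation rate ≈ 57.32%.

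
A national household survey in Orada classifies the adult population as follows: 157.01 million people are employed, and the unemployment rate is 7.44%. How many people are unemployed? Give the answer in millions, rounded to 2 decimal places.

About 12.62 million are unemployed.

Let U be the number unemployed. The labor force is E + U, and U/(E+U) = 0.0744.
So U = 0.0744 × 157.01 / (1 − 0.0744) = 11.6815 / 0.9256 ≈ 12.62 million.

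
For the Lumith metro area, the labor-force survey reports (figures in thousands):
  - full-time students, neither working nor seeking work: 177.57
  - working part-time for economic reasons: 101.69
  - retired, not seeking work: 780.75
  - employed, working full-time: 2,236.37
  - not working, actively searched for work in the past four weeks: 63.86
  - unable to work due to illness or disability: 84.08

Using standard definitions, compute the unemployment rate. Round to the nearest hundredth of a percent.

Unemployment rate ≈ 2.66%.

Employed = 101.69 + 2,236.37 = 2,338.06 thousand (anyone who worked, including part-time for economic reasons, counts as employed).
Unemployed = 63.86 thousand.
Labor force = 2,338.06 + 63.86 = 2,401.92 thousand.
Unemployment rate = 63.86 / 2,401.92 = 2.66%.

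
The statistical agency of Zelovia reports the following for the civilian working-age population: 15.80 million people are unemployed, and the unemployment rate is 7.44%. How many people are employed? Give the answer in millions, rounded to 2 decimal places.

About 196.57 million are employed.

Labor force = U / u = 15.80 / 0.0744 ≈ 212.37 million.
Employed = labor force − unemployed = 212.37 − 15.80 = 196.57 million.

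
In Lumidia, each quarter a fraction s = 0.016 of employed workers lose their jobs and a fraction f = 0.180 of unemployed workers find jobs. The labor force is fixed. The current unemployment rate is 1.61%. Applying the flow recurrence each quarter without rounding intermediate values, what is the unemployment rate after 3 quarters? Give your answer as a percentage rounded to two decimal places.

Unemployment rate after three quarters ≈ 4.76%.

With a fixed labor force, u_{t+1} = u_t + s·(1−u_t) − f·u_t = u_t·(1−s−f) + s.
Here 1−s−f = 0.804 and s = 0.016.
u_1 = 0.016100 × 0.804 + 0.016 = 0.028944.
u_2 = 0.028944 × 0.804 + 0.016 = 0.039271.
u_3 = 0.039271 × 0.804 + 0.016 = 0.047574.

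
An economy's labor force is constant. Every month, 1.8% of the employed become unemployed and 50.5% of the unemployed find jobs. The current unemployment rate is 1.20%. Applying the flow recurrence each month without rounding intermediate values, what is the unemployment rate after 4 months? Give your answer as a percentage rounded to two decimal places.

Unemployment rate after four months ≈ 3.33%.

With a fixed labor force, u_{t+1} = u_t + s·(1−u_t) − f·u_t = u_t·(1−s−f) + s.
Here 1−s−f = 0.477 and s = 0.018.
u_1 = 0.012000 × 0.477 + 0.018 = 0.023724.
u_2 = 0.023724 × 0.477 + 0.018 = 0.029316.
u_3 = 0.029316 × 0.477 + 0.018 = 0.031984.
u_4 = 0.031984 × 0.477 + 0.018 = 0.033256.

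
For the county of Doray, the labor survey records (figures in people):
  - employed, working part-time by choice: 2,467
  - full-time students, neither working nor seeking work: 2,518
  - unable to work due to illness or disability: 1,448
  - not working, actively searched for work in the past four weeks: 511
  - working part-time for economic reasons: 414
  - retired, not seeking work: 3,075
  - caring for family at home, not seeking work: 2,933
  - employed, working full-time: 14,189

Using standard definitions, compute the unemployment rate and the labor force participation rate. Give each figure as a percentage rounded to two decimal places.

Unemployment rate ≈ 2.91%; labor force participation rate ≈ 63.80%.

Employed = 2,467 + 414 + 14,189 = 17,070 (anyone who worked, including part-time for economic reasons, counts as employed).
Unemployed = 511.
Labor force = 17,070 + 511 = 17,581.
Not in labor force = 2,518 + 1,448 + 3,075 + 2,933 = 9,974 (those not working and not actively searching are outside the labor force).
Civilian working-age population = 17,581 + 9,974 = 27,555.
Unemployment rate = 511 / 17,581 = 2.91%.
Labor force participation rate = 17,581 / 27,555 = 63.80%.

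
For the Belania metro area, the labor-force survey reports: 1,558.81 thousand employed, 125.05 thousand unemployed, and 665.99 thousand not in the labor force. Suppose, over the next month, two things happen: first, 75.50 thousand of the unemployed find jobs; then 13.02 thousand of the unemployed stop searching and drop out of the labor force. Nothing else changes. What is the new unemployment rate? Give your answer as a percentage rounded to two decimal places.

Initially, labor force = 1,558.81 + 125.05 = 1,683.86 thousand, so u = 125.05/1,683.86 = 7.43%.
After the first change, unemployed falls and employed rises by 75.50; labor force unchanged → E = 1,634.31, U = 49.55, labor force = 1,683.86 thousand.
After the second change, unemployed and labor force both fall by 13.02 → E = 1,634.31, U = 36.53, labor force = 1,670.84 thousand.
New unemployment rate = 36.53 / 1,670.84 = 2.19%.

New unemployment rate ≈ 2.19%.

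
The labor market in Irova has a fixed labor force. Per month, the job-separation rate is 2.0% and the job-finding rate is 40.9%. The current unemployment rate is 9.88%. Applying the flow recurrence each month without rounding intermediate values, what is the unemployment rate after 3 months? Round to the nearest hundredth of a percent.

Unemployment rate after three months ≈ 5.63%.

With a fixed labor force, u_{t+1} = u_t + s·(1−u_t) − f·u_t = u_t·(1−s−f) + s.
Here 1−s−f = 0.571 and s = 0.020.
u_1 = 0.098800 × 0.571 + 0.020 = 0.076415.
u_2 = 0.076415 × 0.571 + 0.020 = 0.063633.
u_3 = 0.063633 × 0.571 + 0.020 = 0.056334.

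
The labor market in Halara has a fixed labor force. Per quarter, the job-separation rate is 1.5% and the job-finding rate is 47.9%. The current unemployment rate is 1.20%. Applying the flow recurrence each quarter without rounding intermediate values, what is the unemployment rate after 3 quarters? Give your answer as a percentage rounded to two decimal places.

With a fixed labor force, u_{t+1} = u_t + s·(1−u_t) − f·u_t = u_t·(1−s−f) + s.
Here 1−s−f = 0.506 and s = 0.015.
u_1 = 0.012000 × 0.506 + 0.015 = 0.021072.
u_2 = 0.021072 × 0.506 + 0.015 = 0.025662.
u_3 = 0.025662 × 0.506 + 0.015 = 0.027985.

Unemployment rate after three quarters ≈ 2.80%.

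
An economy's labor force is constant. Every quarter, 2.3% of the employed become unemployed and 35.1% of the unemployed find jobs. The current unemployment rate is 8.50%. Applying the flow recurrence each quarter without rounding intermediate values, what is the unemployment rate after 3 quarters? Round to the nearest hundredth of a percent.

Unemployment rate after three quarters ≈ 6.73%.

With a fixed labor force, u_{t+1} = u_t + s·(1−u_t) − f·u_t = u_t·(1−s−f) + s.
Here 1−s−f = 0.626 and s = 0.023.
u_1 = 0.085000 × 0.626 + 0.023 = 0.076210.
u_2 = 0.076210 × 0.626 + 0.023 = 0.070707.
u_3 = 0.070707 × 0.626 + 0.023 = 0.067263.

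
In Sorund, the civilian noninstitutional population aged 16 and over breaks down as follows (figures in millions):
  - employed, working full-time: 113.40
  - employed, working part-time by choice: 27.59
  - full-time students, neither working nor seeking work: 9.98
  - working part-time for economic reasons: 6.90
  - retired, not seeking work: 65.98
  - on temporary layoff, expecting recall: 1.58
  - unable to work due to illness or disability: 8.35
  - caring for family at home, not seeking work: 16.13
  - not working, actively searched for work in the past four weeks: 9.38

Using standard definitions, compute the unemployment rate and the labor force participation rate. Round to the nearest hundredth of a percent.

Employed = 113.40 + 27.59 + 6.90 = 147.89 million (anyone who worked, including part-time for economic reasons, counts as employed).
Unemployed = 1.58 + 9.38 = 10.96 million (jobless and actively searching, or on temporary layoff).
Labor force = 147.89 + 10.96 = 158.85 million.
Not in labor force = 9.98 + 65.98 + 8.35 + 16.13 = 100.44 million (those not working and not actively searching are outside the labor force).
Civilian working-age population = 158.85 + 100.44 = 259.29 million.
Unemployment rate = 10.96 / 158.85 = 6.90%.
Labor force participation rate = 158.85 / 259.29 = 61.26%.

Unemployment rate ≈ 6.90%; labor force participation rate ≈ 61.26%.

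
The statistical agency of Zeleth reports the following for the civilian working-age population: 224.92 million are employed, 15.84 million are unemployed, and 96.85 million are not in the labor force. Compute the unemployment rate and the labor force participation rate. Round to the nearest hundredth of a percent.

Unemployment rate ≈ 6.58%; labor force participation rate ≈ 71.31%.

Labor force = employed + unemployed = 224.92 + 15.84 = 240.76 million.
Working-age population = 240.76 + 96.85 = 337.61 million.
Unemployment rate = 15.84 / 240.76 = 6.58%.
Labor force participation rate = 240.76 / 337.61 = 71.31%.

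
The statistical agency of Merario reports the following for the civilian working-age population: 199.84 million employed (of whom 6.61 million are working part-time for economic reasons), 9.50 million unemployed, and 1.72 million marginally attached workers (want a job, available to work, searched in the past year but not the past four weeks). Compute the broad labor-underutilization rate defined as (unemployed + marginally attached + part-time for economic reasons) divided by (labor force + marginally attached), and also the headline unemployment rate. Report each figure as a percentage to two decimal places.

Broad underutilization rate ≈ 8.45%; headline unemployment rate ≈ 4.54%.

Labor force = 199.84 + 9.50 = 209.34 million.
Numerator = 9.50 + 1.72 + 6.61 = 17.83 million.
Denominator = 209.34 + 1.72 = 211.06 million.
Broad rate = 17.83 / 211.06 = 8.45%.
Headline unemployment rate = 9.50 / 209.34 = 4.54%.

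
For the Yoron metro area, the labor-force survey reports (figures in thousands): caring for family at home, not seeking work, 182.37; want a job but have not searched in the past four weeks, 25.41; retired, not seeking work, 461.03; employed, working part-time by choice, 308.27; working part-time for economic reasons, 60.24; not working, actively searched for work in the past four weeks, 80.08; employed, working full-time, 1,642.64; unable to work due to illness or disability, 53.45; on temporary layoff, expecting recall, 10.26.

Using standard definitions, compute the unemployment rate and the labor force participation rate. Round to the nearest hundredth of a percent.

Employed = 308.27 + 60.24 + 1,642.64 = 2,011.15 thousand (anyone who worked, including part-time for economic reasons, counts as employed).
Unemployed = 80.08 + 10.26 = 90.34 thousand (jobless and actively searching, or on temporary layoff).
Labor force = 2,011.15 + 90.34 = 2,101.49 thousand.
Not in labor force = 182.37 + 25.41 + 461.03 + 53.45 = 722.26 thousand (those not working and not actively searching are outside the labor force — including those who want a job but have given up searching).
Civilian working-age population = 2,101.49 + 722.26 = 2,823.75 thousand.
Unemployment rate = 90.34 / 2,101.49 = 4.30%.
Labor force participation rate = 2,101.49 / 2,823.75 = 74.42%.

Unemployment rate ≈ 4.30%; labor force participation rate ≈ 74.42%.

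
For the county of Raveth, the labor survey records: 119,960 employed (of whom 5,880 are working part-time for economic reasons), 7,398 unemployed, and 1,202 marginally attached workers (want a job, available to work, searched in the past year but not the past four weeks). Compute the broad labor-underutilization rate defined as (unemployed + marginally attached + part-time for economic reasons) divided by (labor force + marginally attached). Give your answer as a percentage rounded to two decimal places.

Broad underutilization rate ≈ 11.26%.

Labor force = 119,960 + 7,398 = 127,358.
Numerator = 7,398 + 1,202 + 5,880 = 14,480.
Denominator = 127,358 + 1,202 = 128,560.
Broad rate = 14,480 / 128,560 = 11.26%.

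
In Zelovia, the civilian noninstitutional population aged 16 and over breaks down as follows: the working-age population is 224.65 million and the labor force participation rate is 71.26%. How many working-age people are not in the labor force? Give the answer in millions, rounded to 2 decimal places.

About 64.56 million are not in the labor force.

Share not in the labor force = 1 − 0.7126 = 0.2874.
Not in labor force = 0.2874 × 224.65 ≈ 64.56 million.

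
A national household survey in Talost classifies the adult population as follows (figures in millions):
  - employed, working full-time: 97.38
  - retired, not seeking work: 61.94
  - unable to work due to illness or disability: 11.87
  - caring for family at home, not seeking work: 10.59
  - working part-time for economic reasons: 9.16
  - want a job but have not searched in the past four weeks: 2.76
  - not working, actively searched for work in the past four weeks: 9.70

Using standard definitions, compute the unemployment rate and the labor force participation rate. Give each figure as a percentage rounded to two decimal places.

Unemployment rate ≈ 8.34%; labor force participation rate ≈ 57.15%.

Employed = 97.38 + 9.16 = 106.54 million (anyone who worked, including part-time for economic reasons, counts as employed).
Unemployed = 9.70 million.
Labor force = 106.54 + 9.70 = 116.24 million.
Not in labor force = 61.94 + 11.87 + 10.59 + 2.76 = 87.16 million (those not working and not actively searching are outside the labor force — including those who want a job but have given up searching).
Civilian working-age population = 116.24 + 87.16 = 203.40 million.
Unemployment rate = 9.70 / 116.24 = 8.34%.
Labor force participation rate = 116.24 / 203.40 = 57.15%.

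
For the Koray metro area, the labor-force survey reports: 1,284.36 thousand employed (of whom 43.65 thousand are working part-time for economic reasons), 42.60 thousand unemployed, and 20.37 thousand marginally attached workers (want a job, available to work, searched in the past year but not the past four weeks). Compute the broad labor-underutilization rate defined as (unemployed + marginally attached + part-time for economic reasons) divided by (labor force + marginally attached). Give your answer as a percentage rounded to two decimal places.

Labor force = 1,284.36 + 42.60 = 1,326.96 thousand.
Numerator = 42.60 + 20.37 + 43.65 = 106.62 thousand.
Denominator = 1,326.96 + 20.37 = 1,347.33 thousand.
Broad rate = 106.62 / 1,347.33 = 7.91%.

Broad underutilization rate ≈ 7.91%.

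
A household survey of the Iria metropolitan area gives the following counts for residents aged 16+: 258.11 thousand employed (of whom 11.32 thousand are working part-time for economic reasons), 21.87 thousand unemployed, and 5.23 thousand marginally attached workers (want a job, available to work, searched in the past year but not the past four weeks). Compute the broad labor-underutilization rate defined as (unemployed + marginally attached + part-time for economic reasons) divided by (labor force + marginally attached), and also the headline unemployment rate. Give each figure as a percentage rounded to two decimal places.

Labor force = 258.11 + 21.87 = 279.98 thousand.
Numerator = 21.87 + 5.23 + 11.32 = 38.42 thousand.
Denominator = 279.98 + 5.23 = 285.21 thousand.
Broad rate = 38.42 / 285.21 = 13.47%.
Headline unemployment rate = 21.87 / 279.98 = 7.81%.

Broad underutilization rate ≈ 13.47%; headline unemployment rate ≈ 7.81%.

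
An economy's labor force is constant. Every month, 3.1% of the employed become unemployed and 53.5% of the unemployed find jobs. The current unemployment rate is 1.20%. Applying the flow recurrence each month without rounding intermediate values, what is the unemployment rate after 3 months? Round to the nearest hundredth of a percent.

Unemployment rate after three months ≈ 5.13%.

With a fixed labor force, u_{t+1} = u_t + s·(1−u_t) − f·u_t = u_t·(1−s−f) + s.
Here 1−s−f = 0.434 and s = 0.031.
u_1 = 0.012000 × 0.434 + 0.031 = 0.036208.
u_2 = 0.036208 × 0.434 + 0.031 = 0.046714.
u_3 = 0.046714 × 0.434 + 0.031 = 0.051274.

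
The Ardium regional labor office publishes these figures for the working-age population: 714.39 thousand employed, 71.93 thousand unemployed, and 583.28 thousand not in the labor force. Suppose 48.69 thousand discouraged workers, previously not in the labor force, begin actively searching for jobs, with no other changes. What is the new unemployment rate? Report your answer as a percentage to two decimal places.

New unemployment rate ≈ 14.45%.

Initially, labor force = 714.39 + 71.93 = 786.32 thousand, so u = 71.93/786.32 = 9.15%.
After the change, unemployed and labor force both rise by 48.69 → E = 714.39, U = 120.62, labor force = 835.01 thousand.
New unemployment rate = 120.62 / 835.01 = 14.45%.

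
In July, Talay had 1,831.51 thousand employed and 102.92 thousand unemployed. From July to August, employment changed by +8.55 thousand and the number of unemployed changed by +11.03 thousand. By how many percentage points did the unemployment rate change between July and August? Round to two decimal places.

The unemployment rate changed by +0.51 percentage points.

July: labor force = 1,831.51 + 102.92 = 1,934.43; u = 102.92/1,934.43 = 5.32%.
August: labor force = 1,840.06 + 113.95 = 1,954.01; u = 113.95/1,954.01 = 5.83%.
Change = 5.83% − 5.32% = +0.51 pp.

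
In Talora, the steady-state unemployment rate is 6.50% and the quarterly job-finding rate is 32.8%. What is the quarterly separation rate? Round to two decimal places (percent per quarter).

From u* = s/(s+f): s = u·f/(1−u).
s = 0.0650 × 32.8 / (1 − 0.0650) = 2.1320 / 0.9350 ≈ 2.28% per quarter.

Separation rate ≈ 2.28% per quarter.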